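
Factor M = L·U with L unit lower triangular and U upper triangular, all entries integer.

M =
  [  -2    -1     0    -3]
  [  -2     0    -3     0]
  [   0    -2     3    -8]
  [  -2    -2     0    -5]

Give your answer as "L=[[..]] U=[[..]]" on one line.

L=[[1,0,0,0],[1,1,0,0],[0,-2,1,0],[1,-1,1,1]] U=[[-2,-1,0,-3],[0,1,-3,3],[0,0,-3,-2],[0,0,0,3]]

  r1 -= 1·r0 → [0,1,-3,3]
  r2 -= 0·r0 → [0,-2,3,-8]
  r3 -= 1·r0 → [0,-1,0,-2]
  r2 -= -2·r1 → [0,0,-3,-2]
  r3 -= -1·r1 → [0,0,-3,1]
  r3 -= 1·r2 → [0,0,0,3]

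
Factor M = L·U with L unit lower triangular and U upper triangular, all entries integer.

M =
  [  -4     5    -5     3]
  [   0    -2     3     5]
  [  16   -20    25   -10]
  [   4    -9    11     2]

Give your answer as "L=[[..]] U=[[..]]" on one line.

L=[[1,0,0,0],[0,1,0,0],[-4,0,1,0],[-1,2,0,1]] U=[[-4,5,-5,3],[0,-2,3,5],[0,0,5,2],[0,0,0,-5]]

  r1 -= 0·r0 → [0,-2,3,5]
  r2 -= -4·r0 → [0,0,5,2]
  r3 -= -1·r0 → [0,-4,6,5]
  r2 -= 0·r1 → [0,0,5,2]
  r3 -= 2·r1 → [0,0,0,-5]
  r3 -= 0·r2 → [0,0,0,-5]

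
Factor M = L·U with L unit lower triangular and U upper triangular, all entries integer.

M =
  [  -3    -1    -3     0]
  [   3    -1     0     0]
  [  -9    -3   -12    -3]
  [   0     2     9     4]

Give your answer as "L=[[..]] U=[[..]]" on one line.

  row1 -= -1·row0 → [0,-2,-3,0]
  row2 -= 3·row0 → [0,0,-3,-3]
  row3 -= 0·row0 → [0,2,9,4]
  row2 -= 0·row1 → [0,0,-3,-3]
  row3 -= -1·row1 → [0,0,6,4]
  row3 -= -2·row2 → [0,0,0,-2]

L=[[1,0,0,0],[-1,1,0,0],[3,0,1,0],[0,-1,-2,1]] U=[[-3,-1,-3,0],[0,-2,-3,0],[0,0,-3,-3],[0,0,0,-2]]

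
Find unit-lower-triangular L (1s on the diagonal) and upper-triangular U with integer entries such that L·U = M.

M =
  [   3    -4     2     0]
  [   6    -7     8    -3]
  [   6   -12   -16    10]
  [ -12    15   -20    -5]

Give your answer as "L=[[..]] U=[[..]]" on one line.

L=[[1,0,0,0],[2,1,0,0],[2,-4,1,0],[-4,-1,2,1]] U=[[3,-4,2,0],[0,1,4,-3],[0,0,-4,-2],[0,0,0,-4]]

  r1 -= 2·r0 → [0,1,4,-3]
  r2 -= 2·r0 → [0,-4,-20,10]
  r3 -= -4·r0 → [0,-1,-12,-5]
  r2 -= -4·r1 → [0,0,-4,-2]
  r3 -= -1·r1 → [0,0,-8,-8]
  r3 -= 2·r2 → [0,0,0,-4]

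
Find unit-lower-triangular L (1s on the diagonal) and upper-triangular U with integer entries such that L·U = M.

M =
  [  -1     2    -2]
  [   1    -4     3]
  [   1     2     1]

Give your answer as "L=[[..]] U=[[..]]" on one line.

L=[[1,0,0],[-1,1,0],[-1,-2,1]] U=[[-1,2,-2],[0,-2,1],[0,0,1]]

  R1 -= -1·R0 → [0,-2,1]
  R2 -= -1·R0 → [0,4,-1]
  R2 -= -2·R1 → [0,0,1]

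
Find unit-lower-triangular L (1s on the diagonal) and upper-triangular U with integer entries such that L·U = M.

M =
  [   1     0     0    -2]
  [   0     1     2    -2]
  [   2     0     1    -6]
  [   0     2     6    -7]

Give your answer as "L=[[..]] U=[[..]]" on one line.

L=[[1,0,0,0],[0,1,0,0],[2,0,1,0],[0,2,2,1]] U=[[1,0,0,-2],[0,1,2,-2],[0,0,1,-2],[0,0,0,1]]

  row1 -= 0·row0 → [0,1,2,-2]
  row2 -= 2·row0 → [0,0,1,-2]
  row3 -= 0·row0 → [0,2,6,-7]
  row2 -= 0·row1 → [0,0,1,-2]
  row3 -= 2·row1 → [0,0,2,-3]
  row3 -= 2·row2 → [0,0,0,1]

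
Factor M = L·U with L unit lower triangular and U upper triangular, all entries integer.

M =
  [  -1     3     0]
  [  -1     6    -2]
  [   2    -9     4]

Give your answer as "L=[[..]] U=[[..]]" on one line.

  R1 -= 1·R0 → [0,3,-2]
  R2 -= -2·R0 → [0,-3,4]
  R2 -= -1·R1 → [0,0,2]

L=[[1,0,0],[1,1,0],[-2,-1,1]] U=[[-1,3,0],[0,3,-2],[0,0,2]]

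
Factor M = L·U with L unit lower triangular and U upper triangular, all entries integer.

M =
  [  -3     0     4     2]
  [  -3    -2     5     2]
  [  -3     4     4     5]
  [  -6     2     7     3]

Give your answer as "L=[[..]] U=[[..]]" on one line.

L=[[1,0,0,0],[1,1,0,0],[1,-2,1,0],[2,-1,0,1]] U=[[-3,0,4,2],[0,-2,1,0],[0,0,2,3],[0,0,0,-1]]

  R1 -= 1·R0 → [0,-2,1,0]
  R2 -= 1·R0 → [0,4,0,3]
  R3 -= 2·R0 → [0,2,-1,-1]
  R2 -= -2·R1 → [0,0,2,3]
  R3 -= -1·R1 → [0,0,0,-1]
  R3 -= 0·R2 → [0,0,0,-1]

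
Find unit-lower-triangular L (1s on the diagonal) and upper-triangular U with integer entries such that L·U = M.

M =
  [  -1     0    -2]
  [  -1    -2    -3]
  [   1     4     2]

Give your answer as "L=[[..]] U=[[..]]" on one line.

L=[[1,0,0],[1,1,0],[-1,-2,1]] U=[[-1,0,-2],[0,-2,-1],[0,0,-2]]

  r1 -= 1·r0 → [0,-2,-1]
  r2 -= -1·r0 → [0,4,0]
  r2 -= -2·r1 → [0,0,-2]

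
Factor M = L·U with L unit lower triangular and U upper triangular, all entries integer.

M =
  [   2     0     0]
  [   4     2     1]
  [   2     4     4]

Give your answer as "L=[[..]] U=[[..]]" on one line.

L=[[1,0,0],[2,1,0],[1,2,1]] U=[[2,0,0],[0,2,1],[0,0,2]]

  R1 -= 2·R0 → [0,2,1]
  R2 -= 1·R0 → [0,4,4]
  R2 -= 2·R1 → [0,0,2]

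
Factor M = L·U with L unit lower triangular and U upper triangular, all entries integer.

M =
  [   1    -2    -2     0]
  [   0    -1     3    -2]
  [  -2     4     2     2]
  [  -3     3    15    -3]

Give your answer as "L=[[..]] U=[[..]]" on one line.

L=[[1,0,0,0],[0,1,0,0],[-2,0,1,0],[-3,3,0,1]] U=[[1,-2,-2,0],[0,-1,3,-2],[0,0,-2,2],[0,0,0,3]]

  r1 -= 0·r0 → [0,-1,3,-2]
  r2 -= -2·r0 → [0,0,-2,2]
  r3 -= -3·r0 → [0,-3,9,-3]
  r2 -= 0·r1 → [0,0,-2,2]
  r3 -= 3·r1 → [0,0,0,3]
  r3 -= 0·r2 → [0,0,0,3]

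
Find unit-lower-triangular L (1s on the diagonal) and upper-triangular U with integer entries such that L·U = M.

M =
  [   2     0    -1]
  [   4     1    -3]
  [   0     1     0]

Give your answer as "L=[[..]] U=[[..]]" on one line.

  row1 -= 2·row0 → [0,1,-1]
  row2 -= 0·row0 → [0,1,0]
  row2 -= 1·row1 → [0,0,1]

L=[[1,0,0],[2,1,0],[0,1,1]] U=[[2,0,-1],[0,1,-1],[0,0,1]]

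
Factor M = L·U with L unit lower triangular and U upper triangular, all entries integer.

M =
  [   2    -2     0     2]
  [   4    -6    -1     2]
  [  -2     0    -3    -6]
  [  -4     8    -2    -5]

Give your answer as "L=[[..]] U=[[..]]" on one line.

L=[[1,0,0,0],[2,1,0,0],[-1,1,1,0],[-2,-2,2,1]] U=[[2,-2,0,2],[0,-2,-1,-2],[0,0,-2,-2],[0,0,0,-1]]

  r1 -= 2·r0 → [0,-2,-1,-2]
  r2 -= -1·r0 → [0,-2,-3,-4]
  r3 -= -2·r0 → [0,4,-2,-1]
  r2 -= 1·r1 → [0,0,-2,-2]
  r3 -= -2·r1 → [0,0,-4,-5]
  r3 -= 2·r2 → [0,0,0,-1]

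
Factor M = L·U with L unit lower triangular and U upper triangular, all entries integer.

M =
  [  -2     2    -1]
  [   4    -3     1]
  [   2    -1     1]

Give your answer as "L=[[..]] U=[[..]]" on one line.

L=[[1,0,0],[-2,1,0],[-1,1,1]] U=[[-2,2,-1],[0,1,-1],[0,0,1]]

  row1 -= -2·row0 → [0,1,-1]
  row2 -= -1·row0 → [0,1,0]
  row2 -= 1·row1 → [0,0,1]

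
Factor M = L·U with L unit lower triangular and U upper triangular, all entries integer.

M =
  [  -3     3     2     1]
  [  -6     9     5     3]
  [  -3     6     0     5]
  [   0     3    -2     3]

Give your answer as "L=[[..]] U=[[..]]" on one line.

  r1 -= 2·r0 → [0,3,1,1]
  r2 -= 1·r0 → [0,3,-2,4]
  r3 -= 0·r0 → [0,3,-2,3]
  r2 -= 1·r1 → [0,0,-3,3]
  r3 -= 1·r1 → [0,0,-3,2]
  r3 -= 1·r2 → [0,0,0,-1]

L=[[1,0,0,0],[2,1,0,0],[1,1,1,0],[0,1,1,1]] U=[[-3,3,2,1],[0,3,1,1],[0,0,-3,3],[0,0,0,-1]]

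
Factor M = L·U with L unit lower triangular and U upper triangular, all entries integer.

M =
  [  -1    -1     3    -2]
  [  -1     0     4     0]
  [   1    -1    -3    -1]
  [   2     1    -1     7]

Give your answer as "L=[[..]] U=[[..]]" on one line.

L=[[1,0,0,0],[1,1,0,0],[-1,-2,1,0],[-2,-1,3,1]] U=[[-1,-1,3,-2],[0,1,1,2],[0,0,2,1],[0,0,0,2]]

  R1 -= 1·R0 → [0,1,1,2]
  R2 -= -1·R0 → [0,-2,0,-3]
  R3 -= -2·R0 → [0,-1,5,3]
  R2 -= -2·R1 → [0,0,2,1]
  R3 -= -1·R1 → [0,0,6,5]
  R3 -= 3·R2 → [0,0,0,2]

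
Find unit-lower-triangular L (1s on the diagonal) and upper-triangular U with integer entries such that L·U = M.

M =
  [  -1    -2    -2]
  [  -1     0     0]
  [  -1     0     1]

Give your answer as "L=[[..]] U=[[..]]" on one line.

  r1 -= 1·r0 → [0,2,2]
  r2 -= 1·r0 → [0,2,3]
  r2 -= 1·r1 → [0,0,1]

L=[[1,0,0],[1,1,0],[1,1,1]] U=[[-1,-2,-2],[0,2,2],[0,0,1]]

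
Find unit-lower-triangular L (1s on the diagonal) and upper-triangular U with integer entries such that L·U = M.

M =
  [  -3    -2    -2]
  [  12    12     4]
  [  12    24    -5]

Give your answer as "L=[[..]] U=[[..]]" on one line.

L=[[1,0,0],[-4,1,0],[-4,4,1]] U=[[-3,-2,-2],[0,4,-4],[0,0,3]]

  R1 -= -4·R0 → [0,4,-4]
  R2 -= -4·R0 → [0,16,-13]
  R2 -= 4·R1 → [0,0,3]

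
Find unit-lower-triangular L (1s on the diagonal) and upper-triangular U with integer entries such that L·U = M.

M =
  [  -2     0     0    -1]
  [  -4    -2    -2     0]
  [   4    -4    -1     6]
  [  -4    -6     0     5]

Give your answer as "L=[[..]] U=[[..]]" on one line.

L=[[1,0,0,0],[2,1,0,0],[-2,2,1,0],[2,3,2,1]] U=[[-2,0,0,-1],[0,-2,-2,2],[0,0,3,0],[0,0,0,1]]

  R1 -= 2·R0 → [0,-2,-2,2]
  R2 -= -2·R0 → [0,-4,-1,4]
  R3 -= 2·R0 → [0,-6,0,7]
  R2 -= 2·R1 → [0,0,3,0]
  R3 -= 3·R1 → [0,0,6,1]
  R3 -= 2·R2 → [0,0,0,1]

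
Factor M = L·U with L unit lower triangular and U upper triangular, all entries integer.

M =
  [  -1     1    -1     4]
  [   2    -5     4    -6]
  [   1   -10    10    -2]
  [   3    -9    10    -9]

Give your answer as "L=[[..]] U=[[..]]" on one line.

  row1 -= -2·row0 → [0,-3,2,2]
  row2 -= -1·row0 → [0,-9,9,2]
  row3 -= -3·row0 → [0,-6,7,3]
  row2 -= 3·row1 → [0,0,3,-4]
  row3 -= 2·row1 → [0,0,3,-1]
  row3 -= 1·row2 → [0,0,0,3]

L=[[1,0,0,0],[-2,1,0,0],[-1,3,1,0],[-3,2,1,1]] U=[[-1,1,-1,4],[0,-3,2,2],[0,0,3,-4],[0,0,0,3]]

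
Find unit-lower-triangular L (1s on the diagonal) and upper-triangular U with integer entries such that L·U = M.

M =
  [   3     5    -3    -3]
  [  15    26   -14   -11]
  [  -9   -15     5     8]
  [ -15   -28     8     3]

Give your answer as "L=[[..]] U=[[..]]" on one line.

L=[[1,0,0,0],[5,1,0,0],[-3,0,1,0],[-5,-3,1,1]] U=[[3,5,-3,-3],[0,1,1,4],[0,0,-4,-1],[0,0,0,1]]

  row1 -= 5·row0 → [0,1,1,4]
  row2 -= -3·row0 → [0,0,-4,-1]
  row3 -= -5·row0 → [0,-3,-7,-12]
  row2 -= 0·row1 → [0,0,-4,-1]
  row3 -= -3·row1 → [0,0,-4,0]
  row3 -= 1·row2 → [0,0,0,1]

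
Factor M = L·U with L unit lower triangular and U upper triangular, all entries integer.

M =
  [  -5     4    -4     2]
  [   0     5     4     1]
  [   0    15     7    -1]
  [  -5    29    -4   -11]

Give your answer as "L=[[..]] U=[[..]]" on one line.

  r1 -= 0·r0 → [0,5,4,1]
  r2 -= 0·r0 → [0,15,7,-1]
  r3 -= 1·r0 → [0,25,0,-13]
  r2 -= 3·r1 → [0,0,-5,-4]
  r3 -= 5·r1 → [0,0,-20,-18]
  r3 -= 4·r2 → [0,0,0,-2]

L=[[1,0,0,0],[0,1,0,0],[0,3,1,0],[1,5,4,1]] U=[[-5,4,-4,2],[0,5,4,1],[0,0,-5,-4],[0,0,0,-2]]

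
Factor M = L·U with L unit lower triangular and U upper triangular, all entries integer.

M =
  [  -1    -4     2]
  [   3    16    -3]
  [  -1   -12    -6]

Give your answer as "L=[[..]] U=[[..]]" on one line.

  r1 -= -3·r0 → [0,4,3]
  r2 -= 1·r0 → [0,-8,-8]
  r2 -= -2·r1 → [0,0,-2]

L=[[1,0,0],[-3,1,0],[1,-2,1]] U=[[-1,-4,2],[0,4,3],[0,0,-2]]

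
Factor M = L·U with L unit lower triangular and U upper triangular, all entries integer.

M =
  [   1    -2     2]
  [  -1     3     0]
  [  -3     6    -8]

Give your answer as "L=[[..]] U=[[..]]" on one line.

  r1 -= -1·r0 → [0,1,2]
  r2 -= -3·r0 → [0,0,-2]
  r2 -= 0·r1 → [0,0,-2]

L=[[1,0,0],[-1,1,0],[-3,0,1]] U=[[1,-2,2],[0,1,2],[0,0,-2]]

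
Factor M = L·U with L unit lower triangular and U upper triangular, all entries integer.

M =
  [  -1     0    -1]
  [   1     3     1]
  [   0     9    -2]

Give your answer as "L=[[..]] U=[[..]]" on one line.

  R1 -= -1·R0 → [0,3,0]
  R2 -= 0·R0 → [0,9,-2]
  R2 -= 3·R1 → [0,0,-2]

L=[[1,0,0],[-1,1,0],[0,3,1]] U=[[-1,0,-1],[0,3,0],[0,0,-2]]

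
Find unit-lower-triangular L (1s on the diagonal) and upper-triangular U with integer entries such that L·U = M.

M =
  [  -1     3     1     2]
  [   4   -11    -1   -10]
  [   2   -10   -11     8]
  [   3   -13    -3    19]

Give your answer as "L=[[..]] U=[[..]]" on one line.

L=[[1,0,0,0],[-4,1,0,0],[-2,-4,1,0],[-3,-4,4,1]] U=[[-1,3,1,2],[0,1,3,-2],[0,0,3,4],[0,0,0,1]]

  r1 -= -4·r0 → [0,1,3,-2]
  r2 -= -2·r0 → [0,-4,-9,12]
  r3 -= -3·r0 → [0,-4,0,25]
  r2 -= -4·r1 → [0,0,3,4]
  r3 -= -4·r1 → [0,0,12,17]
  r3 -= 4·r2 → [0,0,0,1]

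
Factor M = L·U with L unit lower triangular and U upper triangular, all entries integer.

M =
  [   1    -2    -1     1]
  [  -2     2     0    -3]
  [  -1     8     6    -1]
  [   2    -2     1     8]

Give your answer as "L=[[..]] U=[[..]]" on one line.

  row1 -= -2·row0 → [0,-2,-2,-1]
  row2 -= -1·row0 → [0,6,5,0]
  row3 -= 2·row0 → [0,2,3,6]
  row2 -= -3·row1 → [0,0,-1,-3]
  row3 -= -1·row1 → [0,0,1,5]
  row3 -= -1·row2 → [0,0,0,2]

L=[[1,0,0,0],[-2,1,0,0],[-1,-3,1,0],[2,-1,-1,1]] U=[[1,-2,-1,1],[0,-2,-2,-1],[0,0,-1,-3],[0,0,0,2]]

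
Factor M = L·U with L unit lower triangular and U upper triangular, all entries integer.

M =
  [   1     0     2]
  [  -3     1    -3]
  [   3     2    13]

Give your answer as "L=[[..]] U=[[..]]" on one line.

L=[[1,0,0],[-3,1,0],[3,2,1]] U=[[1,0,2],[0,1,3],[0,0,1]]

  R1 -= -3·R0 → [0,1,3]
  R2 -= 3·R0 → [0,2,7]
  R2 -= 2·R1 → [0,0,1]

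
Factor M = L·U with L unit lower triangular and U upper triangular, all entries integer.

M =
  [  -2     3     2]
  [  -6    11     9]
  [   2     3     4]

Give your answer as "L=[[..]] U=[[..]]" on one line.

L=[[1,0,0],[3,1,0],[-1,3,1]] U=[[-2,3,2],[0,2,3],[0,0,-3]]

  R1 -= 3·R0 → [0,2,3]
  R2 -= -1·R0 → [0,6,6]
  R2 -= 3·R1 → [0,0,-3]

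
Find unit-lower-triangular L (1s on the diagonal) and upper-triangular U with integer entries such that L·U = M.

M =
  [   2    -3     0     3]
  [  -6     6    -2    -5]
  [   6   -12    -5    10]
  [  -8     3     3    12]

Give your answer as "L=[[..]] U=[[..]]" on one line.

  r1 -= -3·r0 → [0,-3,-2,4]
  r2 -= 3·r0 → [0,-3,-5,1]
  r3 -= -4·r0 → [0,-9,3,24]
  r2 -= 1·r1 → [0,0,-3,-3]
  r3 -= 3·r1 → [0,0,9,12]
  r3 -= -3·r2 → [0,0,0,3]

L=[[1,0,0,0],[-3,1,0,0],[3,1,1,0],[-4,3,-3,1]] U=[[2,-3,0,3],[0,-3,-2,4],[0,0,-3,-3],[0,0,0,3]]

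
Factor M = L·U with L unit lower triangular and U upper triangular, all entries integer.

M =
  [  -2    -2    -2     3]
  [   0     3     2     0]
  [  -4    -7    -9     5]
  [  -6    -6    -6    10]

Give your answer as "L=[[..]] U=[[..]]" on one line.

  R1 -= 0·R0 → [0,3,2,0]
  R2 -= 2·R0 → [0,-3,-5,-1]
  R3 -= 3·R0 → [0,0,0,1]
  R2 -= -1·R1 → [0,0,-3,-1]
  R3 -= 0·R1 → [0,0,0,1]
  R3 -= 0·R2 → [0,0,0,1]

L=[[1,0,0,0],[0,1,0,0],[2,-1,1,0],[3,0,0,1]] U=[[-2,-2,-2,3],[0,3,2,0],[0,0,-3,-1],[0,0,0,1]]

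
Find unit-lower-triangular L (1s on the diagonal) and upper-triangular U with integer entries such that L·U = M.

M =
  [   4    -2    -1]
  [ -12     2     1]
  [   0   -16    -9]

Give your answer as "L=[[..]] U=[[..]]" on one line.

  R1 -= -3·R0 → [0,-4,-2]
  R2 -= 0·R0 → [0,-16,-9]
  R2 -= 4·R1 → [0,0,-1]

L=[[1,0,0],[-3,1,0],[0,4,1]] U=[[4,-2,-1],[0,-4,-2],[0,0,-1]]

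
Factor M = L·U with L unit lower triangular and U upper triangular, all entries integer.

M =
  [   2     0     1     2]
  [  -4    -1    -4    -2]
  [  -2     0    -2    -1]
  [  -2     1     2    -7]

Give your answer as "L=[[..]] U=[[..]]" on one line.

L=[[1,0,0,0],[-2,1,0,0],[-1,0,1,0],[-1,-1,-1,1]] U=[[2,0,1,2],[0,-1,-2,2],[0,0,-1,1],[0,0,0,-2]]

  row1 -= -2·row0 → [0,-1,-2,2]
  row2 -= -1·row0 → [0,0,-1,1]
  row3 -= -1·row0 → [0,1,3,-5]
  row2 -= 0·row1 → [0,0,-1,1]
  row3 -= -1·row1 → [0,0,1,-3]
  row3 -= -1·row2 → [0,0,0,-2]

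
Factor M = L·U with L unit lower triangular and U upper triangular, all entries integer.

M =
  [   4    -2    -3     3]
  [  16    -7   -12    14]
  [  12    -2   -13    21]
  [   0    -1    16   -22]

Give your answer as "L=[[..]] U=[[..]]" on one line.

  row1 -= 4·row0 → [0,1,0,2]
  row2 -= 3·row0 → [0,4,-4,12]
  row3 -= 0·row0 → [0,-1,16,-22]
  row2 -= 4·row1 → [0,0,-4,4]
  row3 -= -1·row1 → [0,0,16,-20]
  row3 -= -4·row2 → [0,0,0,-4]

L=[[1,0,0,0],[4,1,0,0],[3,4,1,0],[0,-1,-4,1]] U=[[4,-2,-3,3],[0,1,0,2],[0,0,-4,4],[0,0,0,-4]]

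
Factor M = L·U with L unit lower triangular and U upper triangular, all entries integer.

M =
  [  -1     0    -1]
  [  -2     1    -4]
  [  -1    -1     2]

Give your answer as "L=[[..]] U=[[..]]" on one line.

L=[[1,0,0],[2,1,0],[1,-1,1]] U=[[-1,0,-1],[0,1,-2],[0,0,1]]

  row1 -= 2·row0 → [0,1,-2]
  row2 -= 1·row0 → [0,-1,3]
  row2 -= -1·row1 → [0,0,1]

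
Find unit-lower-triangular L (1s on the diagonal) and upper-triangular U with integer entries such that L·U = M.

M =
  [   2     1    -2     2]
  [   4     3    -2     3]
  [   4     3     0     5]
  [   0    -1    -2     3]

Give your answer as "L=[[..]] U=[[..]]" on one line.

L=[[1,0,0,0],[2,1,0,0],[2,1,1,0],[0,-1,0,1]] U=[[2,1,-2,2],[0,1,2,-1],[0,0,2,2],[0,0,0,2]]

  row1 -= 2·row0 → [0,1,2,-1]
  row2 -= 2·row0 → [0,1,4,1]
  row3 -= 0·row0 → [0,-1,-2,3]
  row2 -= 1·row1 → [0,0,2,2]
  row3 -= -1·row1 → [0,0,0,2]
  row3 -= 0·row2 → [0,0,0,2]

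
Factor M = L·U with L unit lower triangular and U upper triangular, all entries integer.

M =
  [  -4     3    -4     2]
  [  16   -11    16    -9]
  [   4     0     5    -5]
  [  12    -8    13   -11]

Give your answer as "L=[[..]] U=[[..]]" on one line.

L=[[1,0,0,0],[-4,1,0,0],[-1,3,1,0],[-3,1,1,1]] U=[[-4,3,-4,2],[0,1,0,-1],[0,0,1,0],[0,0,0,-4]]

  r1 -= -4·r0 → [0,1,0,-1]
  r2 -= -1·r0 → [0,3,1,-3]
  r3 -= -3·r0 → [0,1,1,-5]
  r2 -= 3·r1 → [0,0,1,0]
  r3 -= 1·r1 → [0,0,1,-4]
  r3 -= 1·r2 → [0,0,0,-4]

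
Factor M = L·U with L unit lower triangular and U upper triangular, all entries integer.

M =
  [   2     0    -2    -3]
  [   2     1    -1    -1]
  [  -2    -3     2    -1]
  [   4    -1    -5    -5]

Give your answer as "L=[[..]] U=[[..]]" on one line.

L=[[1,0,0,0],[1,1,0,0],[-1,-3,1,0],[2,-1,0,1]] U=[[2,0,-2,-3],[0,1,1,2],[0,0,3,2],[0,0,0,3]]

  R1 -= 1·R0 → [0,1,1,2]
  R2 -= -1·R0 → [0,-3,0,-4]
  R3 -= 2·R0 → [0,-1,-1,1]
  R2 -= -3·R1 → [0,0,3,2]
  R3 -= -1·R1 → [0,0,0,3]
  R3 -= 0·R2 → [0,0,0,3]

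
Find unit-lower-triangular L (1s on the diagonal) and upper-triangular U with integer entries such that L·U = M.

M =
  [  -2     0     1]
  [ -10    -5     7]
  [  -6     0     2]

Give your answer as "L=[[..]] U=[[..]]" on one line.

  row1 -= 5·row0 → [0,-5,2]
  row2 -= 3·row0 → [0,0,-1]
  row2 -= 0·row1 → [0,0,-1]

L=[[1,0,0],[5,1,0],[3,0,1]] U=[[-2,0,1],[0,-5,2],[0,0,-1]]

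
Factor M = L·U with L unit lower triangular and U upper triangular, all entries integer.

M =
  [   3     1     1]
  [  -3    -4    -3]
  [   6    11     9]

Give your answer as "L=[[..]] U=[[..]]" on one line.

  r1 -= -1·r0 → [0,-3,-2]
  r2 -= 2·r0 → [0,9,7]
  r2 -= -3·r1 → [0,0,1]

L=[[1,0,0],[-1,1,0],[2,-3,1]] U=[[3,1,1],[0,-3,-2],[0,0,1]]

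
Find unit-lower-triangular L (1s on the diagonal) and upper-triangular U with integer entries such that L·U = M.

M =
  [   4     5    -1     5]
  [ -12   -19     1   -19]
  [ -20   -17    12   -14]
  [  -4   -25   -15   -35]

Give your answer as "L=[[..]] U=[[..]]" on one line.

L=[[1,0,0,0],[-3,1,0,0],[-5,-2,1,0],[-1,5,-2,1]] U=[[4,5,-1,5],[0,-4,-2,-4],[0,0,3,3],[0,0,0,-4]]

  row1 -= -3·row0 → [0,-4,-2,-4]
  row2 -= -5·row0 → [0,8,7,11]
  row3 -= -1·row0 → [0,-20,-16,-30]
  row2 -= -2·row1 → [0,0,3,3]
  row3 -= 5·row1 → [0,0,-6,-10]
  row3 -= -2·row2 → [0,0,0,-4]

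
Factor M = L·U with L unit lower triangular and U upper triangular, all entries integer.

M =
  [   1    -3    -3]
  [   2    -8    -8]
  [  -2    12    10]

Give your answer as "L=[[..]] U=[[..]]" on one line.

L=[[1,0,0],[2,1,0],[-2,-3,1]] U=[[1,-3,-3],[0,-2,-2],[0,0,-2]]

  row1 -= 2·row0 → [0,-2,-2]
  row2 -= -2·row0 → [0,6,4]
  row2 -= -3·row1 → [0,0,-2]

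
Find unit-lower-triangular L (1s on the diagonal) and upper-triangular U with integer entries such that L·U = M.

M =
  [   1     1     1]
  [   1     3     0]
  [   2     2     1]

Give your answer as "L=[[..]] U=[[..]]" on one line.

L=[[1,0,0],[1,1,0],[2,0,1]] U=[[1,1,1],[0,2,-1],[0,0,-1]]

  r1 -= 1·r0 → [0,2,-1]
  r2 -= 2·r0 → [0,0,-1]
  r2 -= 0·r1 → [0,0,-1]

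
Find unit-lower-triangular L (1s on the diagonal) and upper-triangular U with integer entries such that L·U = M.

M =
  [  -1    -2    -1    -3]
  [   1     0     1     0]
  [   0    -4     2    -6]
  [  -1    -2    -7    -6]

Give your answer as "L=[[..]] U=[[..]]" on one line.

L=[[1,0,0,0],[-1,1,0,0],[0,2,1,0],[1,0,-3,1]] U=[[-1,-2,-1,-3],[0,-2,0,-3],[0,0,2,0],[0,0,0,-3]]

  row1 -= -1·row0 → [0,-2,0,-3]
  row2 -= 0·row0 → [0,-4,2,-6]
  row3 -= 1·row0 → [0,0,-6,-3]
  row2 -= 2·row1 → [0,0,2,0]
  row3 -= 0·row1 → [0,0,-6,-3]
  row3 -= -3·row2 → [0,0,0,-3]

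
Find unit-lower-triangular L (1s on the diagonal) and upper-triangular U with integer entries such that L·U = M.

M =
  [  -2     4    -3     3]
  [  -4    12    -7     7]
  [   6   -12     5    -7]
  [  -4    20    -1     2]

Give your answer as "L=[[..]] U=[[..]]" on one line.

L=[[1,0,0,0],[2,1,0,0],[-3,0,1,0],[2,3,-2,1]] U=[[-2,4,-3,3],[0,4,-1,1],[0,0,-4,2],[0,0,0,-3]]

  r1 -= 2·r0 → [0,4,-1,1]
  r2 -= -3·r0 → [0,0,-4,2]
  r3 -= 2·r0 → [0,12,5,-4]
  r2 -= 0·r1 → [0,0,-4,2]
  r3 -= 3·r1 → [0,0,8,-7]
  r3 -= -2·r2 → [0,0,0,-3]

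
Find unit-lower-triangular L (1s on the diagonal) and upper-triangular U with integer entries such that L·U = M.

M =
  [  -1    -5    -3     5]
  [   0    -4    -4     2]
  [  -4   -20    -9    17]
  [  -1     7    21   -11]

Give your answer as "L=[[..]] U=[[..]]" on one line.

  r1 -= 0·r0 → [0,-4,-4,2]
  r2 -= 4·r0 → [0,0,3,-3]
  r3 -= 1·r0 → [0,12,24,-16]
  r2 -= 0·r1 → [0,0,3,-3]
  r3 -= -3·r1 → [0,0,12,-10]
  r3 -= 4·r2 → [0,0,0,2]

L=[[1,0,0,0],[0,1,0,0],[4,0,1,0],[1,-3,4,1]] U=[[-1,-5,-3,5],[0,-4,-4,2],[0,0,3,-3],[0,0,0,2]]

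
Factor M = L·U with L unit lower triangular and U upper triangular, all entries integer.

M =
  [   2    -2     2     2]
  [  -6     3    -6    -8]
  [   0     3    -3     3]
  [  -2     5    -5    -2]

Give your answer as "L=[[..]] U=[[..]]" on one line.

L=[[1,0,0,0],[-3,1,0,0],[0,-1,1,0],[-1,-1,1,1]] U=[[2,-2,2,2],[0,-3,0,-2],[0,0,-3,1],[0,0,0,-3]]

  r1 -= -3·r0 → [0,-3,0,-2]
  r2 -= 0·r0 → [0,3,-3,3]
  r3 -= -1·r0 → [0,3,-3,0]
  r2 -= -1·r1 → [0,0,-3,1]
  r3 -= -1·r1 → [0,0,-3,-2]
  r3 -= 1·r2 → [0,0,0,-3]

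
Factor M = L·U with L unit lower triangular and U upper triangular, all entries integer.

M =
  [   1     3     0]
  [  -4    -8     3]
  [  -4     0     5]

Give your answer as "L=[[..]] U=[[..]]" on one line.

L=[[1,0,0],[-4,1,0],[-4,3,1]] U=[[1,3,0],[0,4,3],[0,0,-4]]

  row1 -= -4·row0 → [0,4,3]
  row2 -= -4·row0 → [0,12,5]
  row2 -= 3·row1 → [0,0,-4]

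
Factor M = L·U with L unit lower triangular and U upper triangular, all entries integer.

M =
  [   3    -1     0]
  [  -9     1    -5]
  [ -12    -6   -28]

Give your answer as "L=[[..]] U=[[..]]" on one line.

  R1 -= -3·R0 → [0,-2,-5]
  R2 -= -4·R0 → [0,-10,-28]
  R2 -= 5·R1 → [0,0,-3]

L=[[1,0,0],[-3,1,0],[-4,5,1]] U=[[3,-1,0],[0,-2,-5],[0,0,-3]]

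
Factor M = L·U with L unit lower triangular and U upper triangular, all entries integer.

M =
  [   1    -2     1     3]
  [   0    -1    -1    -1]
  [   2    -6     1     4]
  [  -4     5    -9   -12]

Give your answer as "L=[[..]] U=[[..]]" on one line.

L=[[1,0,0,0],[0,1,0,0],[2,2,1,0],[-4,3,-2,1]] U=[[1,-2,1,3],[0,-1,-1,-1],[0,0,1,0],[0,0,0,3]]

  R1 -= 0·R0 → [0,-1,-1,-1]
  R2 -= 2·R0 → [0,-2,-1,-2]
  R3 -= -4·R0 → [0,-3,-5,0]
  R2 -= 2·R1 → [0,0,1,0]
  R3 -= 3·R1 → [0,0,-2,3]
  R3 -= -2·R2 → [0,0,0,3]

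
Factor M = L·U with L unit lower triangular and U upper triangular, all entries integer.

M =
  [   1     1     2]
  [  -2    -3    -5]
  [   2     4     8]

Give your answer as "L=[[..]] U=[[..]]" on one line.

  r1 -= -2·r0 → [0,-1,-1]
  r2 -= 2·r0 → [0,2,4]
  r2 -= -2·r1 → [0,0,2]

L=[[1,0,0],[-2,1,0],[2,-2,1]] U=[[1,1,2],[0,-1,-1],[0,0,2]]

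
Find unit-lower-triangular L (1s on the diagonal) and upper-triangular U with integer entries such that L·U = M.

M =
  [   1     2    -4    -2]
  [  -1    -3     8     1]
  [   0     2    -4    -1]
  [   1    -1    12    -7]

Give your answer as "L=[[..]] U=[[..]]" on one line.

  row1 -= -1·row0 → [0,-1,4,-1]
  row2 -= 0·row0 → [0,2,-4,-1]
  row3 -= 1·row0 → [0,-3,16,-5]
  row2 -= -2·row1 → [0,0,4,-3]
  row3 -= 3·row1 → [0,0,4,-2]
  row3 -= 1·row2 → [0,0,0,1]

L=[[1,0,0,0],[-1,1,0,0],[0,-2,1,0],[1,3,1,1]] U=[[1,2,-4,-2],[0,-1,4,-1],[0,0,4,-3],[0,0,0,1]]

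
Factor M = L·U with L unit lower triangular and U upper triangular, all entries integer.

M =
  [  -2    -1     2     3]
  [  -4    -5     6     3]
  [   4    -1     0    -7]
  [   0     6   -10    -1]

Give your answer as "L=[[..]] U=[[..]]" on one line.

L=[[1,0,0,0],[2,1,0,0],[-2,1,1,0],[0,-2,-3,1]] U=[[-2,-1,2,3],[0,-3,2,-3],[0,0,2,2],[0,0,0,-1]]

  row1 -= 2·row0 → [0,-3,2,-3]
  row2 -= -2·row0 → [0,-3,4,-1]
  row3 -= 0·row0 → [0,6,-10,-1]
  row2 -= 1·row1 → [0,0,2,2]
  row3 -= -2·row1 → [0,0,-6,-7]
  row3 -= -3·row2 → [0,0,0,-1]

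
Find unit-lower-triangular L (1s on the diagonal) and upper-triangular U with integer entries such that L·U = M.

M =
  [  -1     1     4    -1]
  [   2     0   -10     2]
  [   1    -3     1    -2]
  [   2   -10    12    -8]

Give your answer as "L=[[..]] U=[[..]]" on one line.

  R1 -= -2·R0 → [0,2,-2,0]
  R2 -= -1·R0 → [0,-2,5,-3]
  R3 -= -2·R0 → [0,-8,20,-10]
  R2 -= -1·R1 → [0,0,3,-3]
  R3 -= -4·R1 → [0,0,12,-10]
  R3 -= 4·R2 → [0,0,0,2]

L=[[1,0,0,0],[-2,1,0,0],[-1,-1,1,0],[-2,-4,4,1]] U=[[-1,1,4,-1],[0,2,-2,0],[0,0,3,-3],[0,0,0,2]]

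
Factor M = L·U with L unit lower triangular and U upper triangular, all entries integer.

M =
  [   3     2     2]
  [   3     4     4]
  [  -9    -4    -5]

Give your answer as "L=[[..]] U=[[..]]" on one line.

  r1 -= 1·r0 → [0,2,2]
  r2 -= -3·r0 → [0,2,1]
  r2 -= 1·r1 → [0,0,-1]

L=[[1,0,0],[1,1,0],[-3,1,1]] U=[[3,2,2],[0,2,2],[0,0,-1]]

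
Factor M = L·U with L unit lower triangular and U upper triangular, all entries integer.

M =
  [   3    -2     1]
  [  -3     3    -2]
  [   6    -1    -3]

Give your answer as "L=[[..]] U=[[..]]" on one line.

L=[[1,0,0],[-1,1,0],[2,3,1]] U=[[3,-2,1],[0,1,-1],[0,0,-2]]

  R1 -= -1·R0 → [0,1,-1]
  R2 -= 2·R0 → [0,3,-5]
  R2 -= 3·R1 → [0,0,-2]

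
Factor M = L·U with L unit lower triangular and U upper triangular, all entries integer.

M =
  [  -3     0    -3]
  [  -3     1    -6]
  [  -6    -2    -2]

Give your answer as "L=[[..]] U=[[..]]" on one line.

  R1 -= 1·R0 → [0,1,-3]
  R2 -= 2·R0 → [0,-2,4]
  R2 -= -2·R1 → [0,0,-2]

L=[[1,0,0],[1,1,0],[2,-2,1]] U=[[-3,0,-3],[0,1,-3],[0,0,-2]]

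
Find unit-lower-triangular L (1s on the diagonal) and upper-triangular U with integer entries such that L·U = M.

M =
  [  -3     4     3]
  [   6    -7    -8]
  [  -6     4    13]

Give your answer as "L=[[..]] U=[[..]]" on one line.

L=[[1,0,0],[-2,1,0],[2,-4,1]] U=[[-3,4,3],[0,1,-2],[0,0,-1]]

  r1 -= -2·r0 → [0,1,-2]
  r2 -= 2·r0 → [0,-4,7]
  r2 -= -4·r1 → [0,0,-1]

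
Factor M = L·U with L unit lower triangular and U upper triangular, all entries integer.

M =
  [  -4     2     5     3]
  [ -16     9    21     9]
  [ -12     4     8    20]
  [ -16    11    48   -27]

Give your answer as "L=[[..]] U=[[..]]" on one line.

L=[[1,0,0,0],[4,1,0,0],[3,-2,1,0],[4,3,-5,1]] U=[[-4,2,5,3],[0,1,1,-3],[0,0,-5,5],[0,0,0,-5]]

  r1 -= 4·r0 → [0,1,1,-3]
  r2 -= 3·r0 → [0,-2,-7,11]
  r3 -= 4·r0 → [0,3,28,-39]
  r2 -= -2·r1 → [0,0,-5,5]
  r3 -= 3·r1 → [0,0,25,-30]
  r3 -= -5·r2 → [0,0,0,-5]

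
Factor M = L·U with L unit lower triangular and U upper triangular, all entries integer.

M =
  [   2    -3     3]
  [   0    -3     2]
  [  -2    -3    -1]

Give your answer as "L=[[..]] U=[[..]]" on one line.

  r1 -= 0·r0 → [0,-3,2]
  r2 -= -1·r0 → [0,-6,2]
  r2 -= 2·r1 → [0,0,-2]

L=[[1,0,0],[0,1,0],[-1,2,1]] U=[[2,-3,3],[0,-3,2],[0,0,-2]]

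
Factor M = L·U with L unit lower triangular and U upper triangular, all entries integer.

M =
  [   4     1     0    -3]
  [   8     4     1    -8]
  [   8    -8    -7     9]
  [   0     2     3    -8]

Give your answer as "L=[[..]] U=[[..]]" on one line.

L=[[1,0,0,0],[2,1,0,0],[2,-5,1,0],[0,1,-1,1]] U=[[4,1,0,-3],[0,2,1,-2],[0,0,-2,5],[0,0,0,-1]]

  r1 -= 2·r0 → [0,2,1,-2]
  r2 -= 2·r0 → [0,-10,-7,15]
  r3 -= 0·r0 → [0,2,3,-8]
  r2 -= -5·r1 → [0,0,-2,5]
  r3 -= 1·r1 → [0,0,2,-6]
  r3 -= -1·r2 → [0,0,0,-1]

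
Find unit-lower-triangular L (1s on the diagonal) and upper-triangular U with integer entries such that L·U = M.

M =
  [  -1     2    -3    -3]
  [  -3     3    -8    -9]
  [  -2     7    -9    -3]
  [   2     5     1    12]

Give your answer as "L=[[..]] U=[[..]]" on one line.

L=[[1,0,0,0],[3,1,0,0],[2,-1,1,0],[-2,-3,1,1]] U=[[-1,2,-3,-3],[0,-3,1,0],[0,0,-2,3],[0,0,0,3]]

  r1 -= 3·r0 → [0,-3,1,0]
  r2 -= 2·r0 → [0,3,-3,3]
  r3 -= -2·r0 → [0,9,-5,6]
  r2 -= -1·r1 → [0,0,-2,3]
  r3 -= -3·r1 → [0,0,-2,6]
  r3 -= 1·r2 → [0,0,0,3]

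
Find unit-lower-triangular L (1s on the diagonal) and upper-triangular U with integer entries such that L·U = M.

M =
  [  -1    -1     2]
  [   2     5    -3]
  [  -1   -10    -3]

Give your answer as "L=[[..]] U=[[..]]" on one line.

  r1 -= -2·r0 → [0,3,1]
  r2 -= 1·r0 → [0,-9,-5]
  r2 -= -3·r1 → [0,0,-2]

L=[[1,0,0],[-2,1,0],[1,-3,1]] U=[[-1,-1,2],[0,3,1],[0,0,-2]]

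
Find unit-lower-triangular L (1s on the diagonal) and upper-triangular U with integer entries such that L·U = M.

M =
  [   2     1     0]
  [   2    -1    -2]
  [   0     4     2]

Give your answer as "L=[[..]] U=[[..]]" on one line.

L=[[1,0,0],[1,1,0],[0,-2,1]] U=[[2,1,0],[0,-2,-2],[0,0,-2]]

  row1 -= 1·row0 → [0,-2,-2]
  row2 -= 0·row0 → [0,4,2]
  row2 -= -2·row1 → [0,0,-2]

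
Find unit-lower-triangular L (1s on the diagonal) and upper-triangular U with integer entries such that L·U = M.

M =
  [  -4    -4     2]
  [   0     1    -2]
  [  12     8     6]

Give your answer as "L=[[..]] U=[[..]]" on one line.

  R1 -= 0·R0 → [0,1,-2]
  R2 -= -3·R0 → [0,-4,12]
  R2 -= -4·R1 → [0,0,4]

L=[[1,0,0],[0,1,0],[-3,-4,1]] U=[[-4,-4,2],[0,1,-2],[0,0,4]]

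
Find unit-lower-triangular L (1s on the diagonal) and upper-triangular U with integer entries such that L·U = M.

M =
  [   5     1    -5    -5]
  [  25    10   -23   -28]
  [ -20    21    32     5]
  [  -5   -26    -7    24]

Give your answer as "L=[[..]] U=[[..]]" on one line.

L=[[1,0,0,0],[5,1,0,0],[-4,5,1,0],[-1,-5,-1,1]] U=[[5,1,-5,-5],[0,5,2,-3],[0,0,2,0],[0,0,0,4]]

  row1 -= 5·row0 → [0,5,2,-3]
  row2 -= -4·row0 → [0,25,12,-15]
  row3 -= -1·row0 → [0,-25,-12,19]
  row2 -= 5·row1 → [0,0,2,0]
  row3 -= -5·row1 → [0,0,-2,4]
  row3 -= -1·row2 → [0,0,0,4]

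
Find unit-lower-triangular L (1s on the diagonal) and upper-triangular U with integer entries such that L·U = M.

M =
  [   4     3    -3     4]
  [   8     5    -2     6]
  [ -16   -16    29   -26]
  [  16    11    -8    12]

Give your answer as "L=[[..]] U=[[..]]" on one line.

  R1 -= 2·R0 → [0,-1,4,-2]
  R2 -= -4·R0 → [0,-4,17,-10]
  R3 -= 4·R0 → [0,-1,4,-4]
  R2 -= 4·R1 → [0,0,1,-2]
  R3 -= 1·R1 → [0,0,0,-2]
  R3 -= 0·R2 → [0,0,0,-2]

L=[[1,0,0,0],[2,1,0,0],[-4,4,1,0],[4,1,0,1]] U=[[4,3,-3,4],[0,-1,4,-2],[0,0,1,-2],[0,0,0,-2]]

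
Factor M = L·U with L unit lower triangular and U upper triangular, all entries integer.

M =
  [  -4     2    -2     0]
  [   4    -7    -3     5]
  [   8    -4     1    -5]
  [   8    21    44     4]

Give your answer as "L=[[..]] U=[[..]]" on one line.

  R1 -= -1·R0 → [0,-5,-5,5]
  R2 -= -2·R0 → [0,0,-3,-5]
  R3 -= -2·R0 → [0,25,40,4]
  R2 -= 0·R1 → [0,0,-3,-5]
  R3 -= -5·R1 → [0,0,15,29]
  R3 -= -5·R2 → [0,0,0,4]

L=[[1,0,0,0],[-1,1,0,0],[-2,0,1,0],[-2,-5,-5,1]] U=[[-4,2,-2,0],[0,-5,-5,5],[0,0,-3,-5],[0,0,0,4]]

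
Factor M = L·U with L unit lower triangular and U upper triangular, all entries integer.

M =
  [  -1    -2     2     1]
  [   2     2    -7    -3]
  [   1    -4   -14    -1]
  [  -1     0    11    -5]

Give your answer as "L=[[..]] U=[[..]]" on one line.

L=[[1,0,0,0],[-2,1,0,0],[-1,3,1,0],[1,-1,-2,1]] U=[[-1,-2,2,1],[0,-2,-3,-1],[0,0,-3,3],[0,0,0,-1]]

  R1 -= -2·R0 → [0,-2,-3,-1]
  R2 -= -1·R0 → [0,-6,-12,0]
  R3 -= 1·R0 → [0,2,9,-6]
  R2 -= 3·R1 → [0,0,-3,3]
  R3 -= -1·R1 → [0,0,6,-7]
  R3 -= -2·R2 → [0,0,0,-1]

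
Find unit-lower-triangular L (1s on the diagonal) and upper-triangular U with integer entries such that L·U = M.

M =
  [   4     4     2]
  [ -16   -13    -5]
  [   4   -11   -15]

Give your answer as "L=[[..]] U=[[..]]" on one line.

L=[[1,0,0],[-4,1,0],[1,-5,1]] U=[[4,4,2],[0,3,3],[0,0,-2]]

  r1 -= -4·r0 → [0,3,3]
  r2 -= 1·r0 → [0,-15,-17]
  r2 -= -5·r1 → [0,0,-2]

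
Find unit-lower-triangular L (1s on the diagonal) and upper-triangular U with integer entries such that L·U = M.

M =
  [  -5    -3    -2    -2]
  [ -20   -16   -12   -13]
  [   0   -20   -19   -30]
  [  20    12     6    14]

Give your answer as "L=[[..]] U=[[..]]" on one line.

  r1 -= 4·r0 → [0,-4,-4,-5]
  r2 -= 0·r0 → [0,-20,-19,-30]
  r3 -= -4·r0 → [0,0,-2,6]
  r2 -= 5·r1 → [0,0,1,-5]
  r3 -= 0·r1 → [0,0,-2,6]
  r3 -= -2·r2 → [0,0,0,-4]

L=[[1,0,0,0],[4,1,0,0],[0,5,1,0],[-4,0,-2,1]] U=[[-5,-3,-2,-2],[0,-4,-4,-5],[0,0,1,-5],[0,0,0,-4]]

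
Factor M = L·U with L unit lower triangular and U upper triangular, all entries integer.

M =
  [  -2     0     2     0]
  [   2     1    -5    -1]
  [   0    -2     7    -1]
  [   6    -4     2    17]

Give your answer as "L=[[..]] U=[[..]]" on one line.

  R1 -= -1·R0 → [0,1,-3,-1]
  R2 -= 0·R0 → [0,-2,7,-1]
  R3 -= -3·R0 → [0,-4,8,17]
  R2 -= -2·R1 → [0,0,1,-3]
  R3 -= -4·R1 → [0,0,-4,13]
  R3 -= -4·R2 → [0,0,0,1]

L=[[1,0,0,0],[-1,1,0,0],[0,-2,1,0],[-3,-4,-4,1]] U=[[-2,0,2,0],[0,1,-3,-1],[0,0,1,-3],[0,0,0,1]]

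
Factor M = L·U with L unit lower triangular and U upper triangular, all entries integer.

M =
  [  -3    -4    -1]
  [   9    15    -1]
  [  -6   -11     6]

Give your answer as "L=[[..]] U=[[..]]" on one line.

  r1 -= -3·r0 → [0,3,-4]
  r2 -= 2·r0 → [0,-3,8]
  r2 -= -1·r1 → [0,0,4]

L=[[1,0,0],[-3,1,0],[2,-1,1]] U=[[-3,-4,-1],[0,3,-4],[0,0,4]]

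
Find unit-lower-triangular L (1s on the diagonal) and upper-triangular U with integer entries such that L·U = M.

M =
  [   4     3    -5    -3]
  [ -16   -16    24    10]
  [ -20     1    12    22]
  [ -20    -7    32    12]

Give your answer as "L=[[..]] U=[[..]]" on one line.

L=[[1,0,0,0],[-4,1,0,0],[-5,-4,1,0],[-5,-2,5,1]] U=[[4,3,-5,-3],[0,-4,4,-2],[0,0,3,-1],[0,0,0,-2]]

  row1 -= -4·row0 → [0,-4,4,-2]
  row2 -= -5·row0 → [0,16,-13,7]
  row3 -= -5·row0 → [0,8,7,-3]
  row2 -= -4·row1 → [0,0,3,-1]
  row3 -= -2·row1 → [0,0,15,-7]
  row3 -= 5·row2 → [0,0,0,-2]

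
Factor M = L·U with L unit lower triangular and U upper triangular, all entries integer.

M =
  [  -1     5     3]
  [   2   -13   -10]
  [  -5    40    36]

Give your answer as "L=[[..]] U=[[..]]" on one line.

L=[[1,0,0],[-2,1,0],[5,-5,1]] U=[[-1,5,3],[0,-3,-4],[0,0,1]]

  r1 -= -2·r0 → [0,-3,-4]
  r2 -= 5·r0 → [0,15,21]
  r2 -= -5·r1 → [0,0,1]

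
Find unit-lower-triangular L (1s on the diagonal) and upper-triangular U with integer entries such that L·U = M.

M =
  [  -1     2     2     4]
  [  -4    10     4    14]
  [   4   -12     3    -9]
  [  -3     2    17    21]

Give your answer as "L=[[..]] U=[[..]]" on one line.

L=[[1,0,0,0],[4,1,0,0],[-4,-2,1,0],[3,-2,1,1]] U=[[-1,2,2,4],[0,2,-4,-2],[0,0,3,3],[0,0,0,2]]

  r1 -= 4·r0 → [0,2,-4,-2]
  r2 -= -4·r0 → [0,-4,11,7]
  r3 -= 3·r0 → [0,-4,11,9]
  r2 -= -2·r1 → [0,0,3,3]
  r3 -= -2·r1 → [0,0,3,5]
  r3 -= 1·r2 → [0,0,0,2]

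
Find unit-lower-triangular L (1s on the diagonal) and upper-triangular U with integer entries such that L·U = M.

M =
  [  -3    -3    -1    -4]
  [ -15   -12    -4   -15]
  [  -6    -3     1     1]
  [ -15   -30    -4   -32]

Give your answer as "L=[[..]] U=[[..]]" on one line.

  row1 -= 5·row0 → [0,3,1,5]
  row2 -= 2·row0 → [0,3,3,9]
  row3 -= 5·row0 → [0,-15,1,-12]
  row2 -= 1·row1 → [0,0,2,4]
  row3 -= -5·row1 → [0,0,6,13]
  row3 -= 3·row2 → [0,0,0,1]

L=[[1,0,0,0],[5,1,0,0],[2,1,1,0],[5,-5,3,1]] U=[[-3,-3,-1,-4],[0,3,1,5],[0,0,2,4],[0,0,0,1]]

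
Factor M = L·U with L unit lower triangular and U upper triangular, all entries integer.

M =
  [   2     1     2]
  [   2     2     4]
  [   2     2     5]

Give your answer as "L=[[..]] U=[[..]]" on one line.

  row1 -= 1·row0 → [0,1,2]
  row2 -= 1·row0 → [0,1,3]
  row2 -= 1·row1 → [0,0,1]

L=[[1,0,0],[1,1,0],[1,1,1]] U=[[2,1,2],[0,1,2],[0,0,1]]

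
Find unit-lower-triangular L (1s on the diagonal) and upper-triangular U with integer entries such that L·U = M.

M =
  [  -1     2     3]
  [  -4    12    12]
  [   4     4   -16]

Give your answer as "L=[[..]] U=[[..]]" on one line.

L=[[1,0,0],[4,1,0],[-4,3,1]] U=[[-1,2,3],[0,4,0],[0,0,-4]]

  R1 -= 4·R0 → [0,4,0]
  R2 -= -4·R0 → [0,12,-4]
  R2 -= 3·R1 → [0,0,-4]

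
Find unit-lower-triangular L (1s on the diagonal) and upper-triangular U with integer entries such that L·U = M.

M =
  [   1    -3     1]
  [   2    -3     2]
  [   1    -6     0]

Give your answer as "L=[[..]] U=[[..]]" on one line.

L=[[1,0,0],[2,1,0],[1,-1,1]] U=[[1,-3,1],[0,3,0],[0,0,-1]]

  R1 -= 2·R0 → [0,3,0]
  R2 -= 1·R0 → [0,-3,-1]
  R2 -= -1·R1 → [0,0,-1]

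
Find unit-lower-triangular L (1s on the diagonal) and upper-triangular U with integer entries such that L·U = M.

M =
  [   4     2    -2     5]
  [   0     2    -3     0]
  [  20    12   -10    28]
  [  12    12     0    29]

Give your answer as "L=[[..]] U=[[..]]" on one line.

L=[[1,0,0,0],[0,1,0,0],[5,1,1,0],[3,3,5,1]] U=[[4,2,-2,5],[0,2,-3,0],[0,0,3,3],[0,0,0,-1]]

  R1 -= 0·R0 → [0,2,-3,0]
  R2 -= 5·R0 → [0,2,0,3]
  R3 -= 3·R0 → [0,6,6,14]
  R2 -= 1·R1 → [0,0,3,3]
  R3 -= 3·R1 → [0,0,15,14]
  R3 -= 5·R2 → [0,0,0,-1]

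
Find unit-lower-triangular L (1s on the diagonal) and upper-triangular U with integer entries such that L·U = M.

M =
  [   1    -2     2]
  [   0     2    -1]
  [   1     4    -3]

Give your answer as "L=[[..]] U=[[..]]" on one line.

L=[[1,0,0],[0,1,0],[1,3,1]] U=[[1,-2,2],[0,2,-1],[0,0,-2]]

  row1 -= 0·row0 → [0,2,-1]
  row2 -= 1·row0 → [0,6,-5]
  row2 -= 3·row1 → [0,0,-2]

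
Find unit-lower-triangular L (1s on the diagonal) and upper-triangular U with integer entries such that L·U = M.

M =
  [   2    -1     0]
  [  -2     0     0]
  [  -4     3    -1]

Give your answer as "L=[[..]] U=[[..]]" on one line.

L=[[1,0,0],[-1,1,0],[-2,-1,1]] U=[[2,-1,0],[0,-1,0],[0,0,-1]]

  r1 -= -1·r0 → [0,-1,0]
  r2 -= -2·r0 → [0,1,-1]
  r2 -= -1·r1 → [0,0,-1]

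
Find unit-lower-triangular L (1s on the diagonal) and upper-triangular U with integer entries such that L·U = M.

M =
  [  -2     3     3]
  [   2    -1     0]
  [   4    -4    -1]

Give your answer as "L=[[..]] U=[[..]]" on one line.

  r1 -= -1·r0 → [0,2,3]
  r2 -= -2·r0 → [0,2,5]
  r2 -= 1·r1 → [0,0,2]

L=[[1,0,0],[-1,1,0],[-2,1,1]] U=[[-2,3,3],[0,2,3],[0,0,2]]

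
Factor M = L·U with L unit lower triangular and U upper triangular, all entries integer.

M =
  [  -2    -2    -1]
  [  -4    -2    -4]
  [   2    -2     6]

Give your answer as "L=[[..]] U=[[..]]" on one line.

  row1 -= 2·row0 → [0,2,-2]
  row2 -= -1·row0 → [0,-4,5]
  row2 -= -2·row1 → [0,0,1]

L=[[1,0,0],[2,1,0],[-1,-2,1]] U=[[-2,-2,-1],[0,2,-2],[0,0,1]]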